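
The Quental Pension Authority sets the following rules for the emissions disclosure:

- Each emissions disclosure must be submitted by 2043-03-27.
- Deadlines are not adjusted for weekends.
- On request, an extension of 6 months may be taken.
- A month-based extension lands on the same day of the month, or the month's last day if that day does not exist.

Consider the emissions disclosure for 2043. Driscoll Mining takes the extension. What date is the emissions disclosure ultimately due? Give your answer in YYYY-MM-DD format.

The stated deadline is 2043-03-27.
No adjustment is made for weekends or holidays, so 2043-03-27 stands.
The 6 months extension carries 2043-03-27 to 2043-09-27.
2043-09-27 is a Sunday; no weekend or holiday adjustment applies.
The final due date is 2043-09-27.

2043-09-27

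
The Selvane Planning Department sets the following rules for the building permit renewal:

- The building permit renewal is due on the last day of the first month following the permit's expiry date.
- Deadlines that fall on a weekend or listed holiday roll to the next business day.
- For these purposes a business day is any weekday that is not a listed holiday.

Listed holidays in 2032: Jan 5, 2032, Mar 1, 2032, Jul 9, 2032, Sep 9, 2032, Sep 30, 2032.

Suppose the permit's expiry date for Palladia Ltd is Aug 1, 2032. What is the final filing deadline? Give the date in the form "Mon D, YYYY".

The first month after Aug 1, 2032 is September 2032, whose last day is Sep 30, 2032.
Because Sep 30, 2032 is a listed holiday, the deadline becomes Oct 1, 2032 (Friday).
Final deadline: Oct 1, 2032.

Oct 1, 2032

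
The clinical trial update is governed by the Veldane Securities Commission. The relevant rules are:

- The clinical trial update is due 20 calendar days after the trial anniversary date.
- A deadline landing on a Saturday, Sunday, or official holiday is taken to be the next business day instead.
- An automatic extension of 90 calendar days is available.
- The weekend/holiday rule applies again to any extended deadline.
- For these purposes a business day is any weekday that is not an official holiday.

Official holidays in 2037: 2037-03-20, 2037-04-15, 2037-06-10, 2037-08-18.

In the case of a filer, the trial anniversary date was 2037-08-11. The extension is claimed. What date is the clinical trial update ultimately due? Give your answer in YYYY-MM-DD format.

2037-11-30

Trigger date 2037-08-11 + 20 calendar days = 2037-08-31.
Since 2037-08-31 is a Monday and not a holiday, the date is unchanged.
Applying the 90-calendar-day extension: 2037-08-31 + 90 days = 2037-11-29.
2037-11-29 is a Sunday, so it moves to the next business day, 2037-11-30 (Monday).
Final deadline: 2037-11-30.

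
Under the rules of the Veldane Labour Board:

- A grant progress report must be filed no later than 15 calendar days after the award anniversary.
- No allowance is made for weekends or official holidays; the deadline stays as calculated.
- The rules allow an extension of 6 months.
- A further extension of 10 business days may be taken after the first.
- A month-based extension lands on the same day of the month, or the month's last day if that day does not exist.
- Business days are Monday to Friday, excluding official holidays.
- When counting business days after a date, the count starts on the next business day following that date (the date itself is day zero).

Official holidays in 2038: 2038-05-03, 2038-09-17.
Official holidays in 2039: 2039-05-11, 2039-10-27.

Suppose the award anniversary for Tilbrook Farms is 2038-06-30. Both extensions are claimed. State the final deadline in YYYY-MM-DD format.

15 calendar days after 2038-06-30 is 2038-07-15.
2038-07-15 is a Thursday; no weekend or holiday adjustment applies.
Add 6 months to 2038-07-15: 2039-01-15.
No adjustment is made for weekends or holidays, so 2039-01-15 stands.
The 10-business-day extension runs from 2039-01-15 to 2039-01-28.
No adjustment is made for weekends or holidays, so 2039-01-28 stands.
Final deadline: 2039-01-28.

2039-01-28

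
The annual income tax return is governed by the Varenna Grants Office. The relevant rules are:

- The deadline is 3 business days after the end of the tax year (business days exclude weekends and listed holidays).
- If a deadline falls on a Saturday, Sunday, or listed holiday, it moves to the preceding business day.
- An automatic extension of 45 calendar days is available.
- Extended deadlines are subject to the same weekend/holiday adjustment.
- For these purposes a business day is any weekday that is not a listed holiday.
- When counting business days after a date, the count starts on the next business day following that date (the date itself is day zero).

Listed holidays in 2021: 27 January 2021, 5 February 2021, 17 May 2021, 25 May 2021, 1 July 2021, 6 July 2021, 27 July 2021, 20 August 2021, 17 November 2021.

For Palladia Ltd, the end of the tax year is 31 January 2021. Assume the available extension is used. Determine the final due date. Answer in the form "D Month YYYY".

19 March 2021

Counting 3 business days after 31 January 2021 (skipping weekends and listed holidays) reaches 3 February 2021.
3 February 2021 is a Wednesday and not a listed holiday, so it stands.
The 45-calendar-day extension moves the deadline from 3 February 2021 to 20 March 2021.
20 March 2021 falls on a Saturday. Rolling to the preceding business day gives 19 March 2021, a Friday.
Final deadline: 19 March 2021.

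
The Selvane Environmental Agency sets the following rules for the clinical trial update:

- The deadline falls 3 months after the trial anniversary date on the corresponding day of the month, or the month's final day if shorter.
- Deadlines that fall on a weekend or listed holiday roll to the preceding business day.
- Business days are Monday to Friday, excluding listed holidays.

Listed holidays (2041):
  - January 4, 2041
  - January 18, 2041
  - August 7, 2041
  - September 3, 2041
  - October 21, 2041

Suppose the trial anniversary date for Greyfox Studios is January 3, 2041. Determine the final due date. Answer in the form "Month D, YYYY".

April 3, 2041

3 months from January 3, 2041 is April 3, 2041.
April 3, 2041 falls on a Wednesday, which is a business day, so no adjustment is needed.
Deadline: April 3, 2041.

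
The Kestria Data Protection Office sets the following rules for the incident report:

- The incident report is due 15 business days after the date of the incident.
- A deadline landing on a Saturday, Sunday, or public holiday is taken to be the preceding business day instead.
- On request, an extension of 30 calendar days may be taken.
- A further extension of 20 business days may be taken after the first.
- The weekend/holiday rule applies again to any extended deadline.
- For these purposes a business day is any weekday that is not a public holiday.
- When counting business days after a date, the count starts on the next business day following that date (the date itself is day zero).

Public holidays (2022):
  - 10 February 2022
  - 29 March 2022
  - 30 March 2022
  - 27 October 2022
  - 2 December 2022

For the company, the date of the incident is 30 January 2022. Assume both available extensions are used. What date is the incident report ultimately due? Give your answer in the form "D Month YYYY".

22 April 2022

15 business days after 30 January 2022, excluding weekends and holidays, is 21 February 2022.
Since 21 February 2022 is a Monday and not a holiday, the date is unchanged.
The 30-calendar-day extension moves the deadline from 21 February 2022 to 23 March 2022.
23 March 2022 falls on a Wednesday, which is a business day, so no adjustment is needed.
Applying the 20-business-day extension: 20 business days after 23 March 2022 is 22 April 2022.
22 April 2022 (Friday) is already a business day.
So the filing is due 22 April 2022.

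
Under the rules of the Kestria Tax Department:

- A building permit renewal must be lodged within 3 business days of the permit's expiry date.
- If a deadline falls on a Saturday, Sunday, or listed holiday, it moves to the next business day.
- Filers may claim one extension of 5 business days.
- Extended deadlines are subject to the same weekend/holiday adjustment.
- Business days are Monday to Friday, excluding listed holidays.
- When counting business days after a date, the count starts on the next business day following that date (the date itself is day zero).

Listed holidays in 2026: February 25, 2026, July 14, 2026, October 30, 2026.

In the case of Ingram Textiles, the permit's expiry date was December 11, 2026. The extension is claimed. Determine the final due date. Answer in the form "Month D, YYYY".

December 23, 2026

Counting 3 business days after December 11, 2026 (skipping weekends and listed holidays) reaches December 16, 2026.
Since December 16, 2026 is a Wednesday and not a holiday, the date is unchanged.
Counting 5 further business days from December 16, 2026 reaches December 23, 2026.
Since December 23, 2026 is a Wednesday and not a holiday, the date is unchanged.
The final due date is December 23, 2026.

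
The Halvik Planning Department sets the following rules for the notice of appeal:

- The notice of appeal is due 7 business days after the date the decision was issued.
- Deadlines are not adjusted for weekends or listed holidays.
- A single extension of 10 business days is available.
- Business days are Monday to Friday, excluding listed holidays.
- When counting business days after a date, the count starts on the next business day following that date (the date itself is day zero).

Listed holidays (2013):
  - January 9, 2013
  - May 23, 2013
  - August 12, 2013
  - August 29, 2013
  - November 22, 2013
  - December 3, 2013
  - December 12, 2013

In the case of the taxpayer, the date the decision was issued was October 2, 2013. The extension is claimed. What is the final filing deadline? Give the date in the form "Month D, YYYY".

October 25, 2013

Counting 7 business days after October 2, 2013 (skipping weekends and listed holidays) reaches October 11, 2013.
October 11, 2013 is a Friday; no weekend or holiday adjustment applies.
Applying the 10-business-day extension: 10 business days after October 11, 2013 is October 25, 2013.
No adjustment is made for weekends or holidays, so October 25, 2013 stands.
The final due date is October 25, 2013.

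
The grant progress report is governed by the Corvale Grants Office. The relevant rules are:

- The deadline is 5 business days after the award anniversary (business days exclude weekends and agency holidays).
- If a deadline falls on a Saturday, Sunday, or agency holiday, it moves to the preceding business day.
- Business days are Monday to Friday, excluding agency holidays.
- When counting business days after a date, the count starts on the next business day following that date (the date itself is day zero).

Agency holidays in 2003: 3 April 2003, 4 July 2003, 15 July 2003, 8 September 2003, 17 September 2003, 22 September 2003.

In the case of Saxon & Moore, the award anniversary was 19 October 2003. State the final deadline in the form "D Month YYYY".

24 October 2003

Counting 5 business days after 19 October 2003 (skipping weekends and listed holidays) reaches 24 October 2003.
24 October 2003 (Friday) is already a business day.
Deadline: 24 October 2003.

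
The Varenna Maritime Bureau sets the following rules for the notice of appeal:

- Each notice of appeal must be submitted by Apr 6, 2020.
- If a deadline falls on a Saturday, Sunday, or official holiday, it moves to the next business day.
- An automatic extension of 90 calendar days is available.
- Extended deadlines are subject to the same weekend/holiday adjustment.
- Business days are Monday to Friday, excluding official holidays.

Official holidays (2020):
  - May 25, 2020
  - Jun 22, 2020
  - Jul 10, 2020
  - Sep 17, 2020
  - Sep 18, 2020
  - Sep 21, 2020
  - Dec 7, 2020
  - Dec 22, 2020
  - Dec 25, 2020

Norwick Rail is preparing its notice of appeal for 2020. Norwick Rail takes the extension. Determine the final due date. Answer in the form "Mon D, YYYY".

Jul 6, 2020

The statutory due date is Apr 6, 2020.
Apr 6, 2020 is a Monday and not a listed holiday, so it stands.
With the 90-day extension, Apr 6, 2020 becomes Jul 5, 2020.
Because Jul 5, 2020 is a Sunday, the deadline becomes Jul 6, 2020 (Monday).
So the filing is due Jul 6, 2020.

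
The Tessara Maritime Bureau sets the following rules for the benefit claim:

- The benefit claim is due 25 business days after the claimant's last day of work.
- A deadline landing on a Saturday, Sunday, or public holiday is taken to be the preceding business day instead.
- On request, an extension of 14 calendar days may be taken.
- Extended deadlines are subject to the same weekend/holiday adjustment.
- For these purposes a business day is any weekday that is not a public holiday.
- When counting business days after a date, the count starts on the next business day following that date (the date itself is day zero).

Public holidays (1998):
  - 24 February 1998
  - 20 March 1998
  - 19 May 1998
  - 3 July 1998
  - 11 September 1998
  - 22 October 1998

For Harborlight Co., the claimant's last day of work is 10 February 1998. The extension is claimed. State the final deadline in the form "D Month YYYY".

1 April 1998

Starting the day after 10 February 1998 and counting 25 business days lands on 18 March 1998.
18 March 1998 (Wednesday) is already a business day.
The 14-calendar-day extension moves the deadline from 18 March 1998 to 1 April 1998.
Since 1 April 1998 is a Wednesday and not a holiday, the date is unchanged.
Final deadline: 1 April 1998.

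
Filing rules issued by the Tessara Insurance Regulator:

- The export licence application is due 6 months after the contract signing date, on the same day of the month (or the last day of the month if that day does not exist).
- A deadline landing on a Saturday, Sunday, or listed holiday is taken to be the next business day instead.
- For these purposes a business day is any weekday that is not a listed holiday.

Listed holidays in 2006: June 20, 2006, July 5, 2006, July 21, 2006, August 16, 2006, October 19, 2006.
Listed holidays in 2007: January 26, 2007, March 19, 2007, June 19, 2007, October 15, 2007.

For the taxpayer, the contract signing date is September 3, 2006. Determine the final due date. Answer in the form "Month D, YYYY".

6 months after September 3, 2006, on the same day of the month, is March 3, 2007.
March 3, 2007 is a Saturday, so it moves to the next business day, March 5, 2007 (Monday).
Deadline: March 5, 2007.

March 5, 2007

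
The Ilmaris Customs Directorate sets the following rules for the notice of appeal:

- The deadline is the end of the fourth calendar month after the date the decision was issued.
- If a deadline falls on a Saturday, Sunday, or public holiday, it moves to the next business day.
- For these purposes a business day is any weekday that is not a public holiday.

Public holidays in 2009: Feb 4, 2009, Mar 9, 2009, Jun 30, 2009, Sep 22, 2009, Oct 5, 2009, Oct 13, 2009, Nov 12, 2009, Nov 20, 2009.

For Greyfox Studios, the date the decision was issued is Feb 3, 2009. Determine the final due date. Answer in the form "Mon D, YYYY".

4 months after Feb 3, 2009 falls in June 2009; the last day of that month is Jun 30, 2009.
Jun 30, 2009 is a listed holiday; the next business day is Jul 1, 2009 (Wednesday).
Final deadline: Jul 1, 2009.

Jul 1, 2009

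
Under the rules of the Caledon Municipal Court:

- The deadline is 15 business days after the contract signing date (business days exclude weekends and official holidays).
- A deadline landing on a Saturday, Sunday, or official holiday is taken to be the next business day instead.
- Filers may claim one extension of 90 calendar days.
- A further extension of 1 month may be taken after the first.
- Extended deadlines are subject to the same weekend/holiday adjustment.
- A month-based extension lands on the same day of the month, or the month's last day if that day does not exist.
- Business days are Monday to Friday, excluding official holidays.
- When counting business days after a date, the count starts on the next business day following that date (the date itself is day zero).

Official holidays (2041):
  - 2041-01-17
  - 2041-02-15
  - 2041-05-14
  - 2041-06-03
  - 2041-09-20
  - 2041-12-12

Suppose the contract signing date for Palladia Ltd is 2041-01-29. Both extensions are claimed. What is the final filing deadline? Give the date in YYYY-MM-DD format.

2041-06-21

15 business days after 2041-01-29, excluding weekends and holidays, is 2041-02-20.
Since 2041-02-20 is a Wednesday and not a holiday, the date is unchanged.
With the 90-day extension, 2041-02-20 becomes 2041-05-21.
2041-05-21 falls on a Tuesday, which is a business day, so no adjustment is needed.
Applying the 1 month extension: 1 month after 2041-05-21 is 2041-06-21.
2041-06-21 (Friday) is already a business day.
Deadline: 2041-06-21.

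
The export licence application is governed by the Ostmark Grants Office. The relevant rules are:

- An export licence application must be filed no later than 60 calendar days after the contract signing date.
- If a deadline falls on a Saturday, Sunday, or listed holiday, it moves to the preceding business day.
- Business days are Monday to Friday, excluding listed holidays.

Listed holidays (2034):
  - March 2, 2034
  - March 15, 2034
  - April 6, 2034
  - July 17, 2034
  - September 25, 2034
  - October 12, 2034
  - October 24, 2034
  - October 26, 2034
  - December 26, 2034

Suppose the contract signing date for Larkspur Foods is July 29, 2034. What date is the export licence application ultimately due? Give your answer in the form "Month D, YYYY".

From July 29, 2034, 60 calendar days later is September 27, 2034.
September 27, 2034 is a Wednesday and not a listed holiday, so it stands.
So the filing is due September 27, 2034.

September 27, 2034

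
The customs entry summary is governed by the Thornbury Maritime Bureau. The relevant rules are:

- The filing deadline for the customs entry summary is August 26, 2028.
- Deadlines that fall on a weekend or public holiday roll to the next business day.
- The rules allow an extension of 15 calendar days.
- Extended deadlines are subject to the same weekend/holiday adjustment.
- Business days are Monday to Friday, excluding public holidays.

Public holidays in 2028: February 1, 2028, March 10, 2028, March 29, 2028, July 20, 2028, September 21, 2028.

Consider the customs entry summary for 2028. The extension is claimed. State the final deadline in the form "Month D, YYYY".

September 12, 2028

The statutory due date is August 26, 2028.
August 26, 2028 is a Saturday, so it moves to the next business day, August 28, 2028 (Monday).
Applying the 15-calendar-day extension: August 28, 2028 + 15 days = September 12, 2028.
September 12, 2028 (Tuesday) is already a business day.
The final due date is September 12, 2028.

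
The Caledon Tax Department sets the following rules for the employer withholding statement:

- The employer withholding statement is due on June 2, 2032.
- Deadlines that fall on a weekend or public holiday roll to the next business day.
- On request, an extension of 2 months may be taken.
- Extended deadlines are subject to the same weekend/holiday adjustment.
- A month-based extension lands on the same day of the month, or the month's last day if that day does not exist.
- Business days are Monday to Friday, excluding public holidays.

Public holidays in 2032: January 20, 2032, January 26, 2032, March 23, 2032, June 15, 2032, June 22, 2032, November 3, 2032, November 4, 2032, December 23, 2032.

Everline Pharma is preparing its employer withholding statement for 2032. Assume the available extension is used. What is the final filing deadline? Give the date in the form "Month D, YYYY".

August 2, 2032

Start from the fixed due date, June 2, 2032.
June 2, 2032 (Wednesday) is already a business day.
Add 2 months to June 2, 2032: August 2, 2032.
August 2, 2032 falls on a Monday, which is a business day, so no adjustment is needed.
Final deadline: August 2, 2032.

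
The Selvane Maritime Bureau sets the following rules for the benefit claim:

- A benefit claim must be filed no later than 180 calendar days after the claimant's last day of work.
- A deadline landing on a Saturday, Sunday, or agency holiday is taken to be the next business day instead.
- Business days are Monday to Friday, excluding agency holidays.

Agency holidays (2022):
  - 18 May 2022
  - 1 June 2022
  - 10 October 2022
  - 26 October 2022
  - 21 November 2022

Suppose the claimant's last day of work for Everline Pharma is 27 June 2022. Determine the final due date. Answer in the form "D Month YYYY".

26 December 2022

180 calendar days after 27 June 2022 is 24 December 2022.
Because 24 December 2022 is a Saturday, the deadline becomes 26 December 2022 (Monday).
Deadline: 26 December 2022.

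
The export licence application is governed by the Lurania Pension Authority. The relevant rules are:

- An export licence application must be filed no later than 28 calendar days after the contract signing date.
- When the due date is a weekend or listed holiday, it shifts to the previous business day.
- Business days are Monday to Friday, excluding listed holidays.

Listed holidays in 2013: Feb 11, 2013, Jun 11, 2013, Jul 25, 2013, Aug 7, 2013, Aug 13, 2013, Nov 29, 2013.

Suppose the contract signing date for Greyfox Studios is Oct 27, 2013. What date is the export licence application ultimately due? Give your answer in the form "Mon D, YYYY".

Nov 22, 2013

From Oct 27, 2013, 28 calendar days later is Nov 24, 2013.
Nov 24, 2013 falls on a Sunday. Rolling to the preceding business day gives Nov 22, 2013, a Friday.
So the filing is due Nov 22, 2013.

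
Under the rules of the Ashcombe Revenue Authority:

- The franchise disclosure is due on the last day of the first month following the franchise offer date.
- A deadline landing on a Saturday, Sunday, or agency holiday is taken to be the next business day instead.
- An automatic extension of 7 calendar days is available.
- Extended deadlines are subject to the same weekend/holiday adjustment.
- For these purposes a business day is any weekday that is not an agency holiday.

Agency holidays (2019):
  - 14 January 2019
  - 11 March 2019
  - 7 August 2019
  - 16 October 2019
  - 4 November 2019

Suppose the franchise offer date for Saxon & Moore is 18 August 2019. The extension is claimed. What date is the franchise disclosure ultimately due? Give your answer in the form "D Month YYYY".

1 month after 18 August 2019 is September 2019; that month ends on 30 September 2019.
30 September 2019 falls on a Monday, which is a business day, so no adjustment is needed.
Applying the 7-calendar-day extension: 30 September 2019 + 7 days = 7 October 2019.
7 October 2019 falls on a Monday, which is a business day, so no adjustment is needed.
So the filing is due 7 October 2019.

7 October 2019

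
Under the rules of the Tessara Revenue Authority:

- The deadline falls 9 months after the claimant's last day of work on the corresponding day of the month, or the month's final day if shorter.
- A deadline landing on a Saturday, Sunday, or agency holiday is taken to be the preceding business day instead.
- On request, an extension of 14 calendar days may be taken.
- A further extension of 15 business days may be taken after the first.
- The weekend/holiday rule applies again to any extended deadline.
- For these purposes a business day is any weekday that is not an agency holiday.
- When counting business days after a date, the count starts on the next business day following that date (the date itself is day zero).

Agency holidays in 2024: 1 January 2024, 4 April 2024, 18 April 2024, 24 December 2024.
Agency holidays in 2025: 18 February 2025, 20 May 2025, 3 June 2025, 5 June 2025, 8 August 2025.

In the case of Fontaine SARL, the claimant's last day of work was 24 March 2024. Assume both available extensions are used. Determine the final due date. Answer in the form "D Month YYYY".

27 January 2025

9 months after 24 March 2024, on the same day of the month, is 24 December 2024.
Because 24 December 2024 is a listed holiday, the deadline becomes 23 December 2024 (Monday).
Add the 14 calendar-day extension to 23 December 2024: 6 January 2025.
Since 6 January 2025 is a Monday and not a holiday, the date is unchanged.
Applying the 15-business-day extension: 15 business days after 6 January 2025 is 27 January 2025.
27 January 2025 is a Monday and not a listed holiday, so it stands.
Final deadline: 27 January 2025.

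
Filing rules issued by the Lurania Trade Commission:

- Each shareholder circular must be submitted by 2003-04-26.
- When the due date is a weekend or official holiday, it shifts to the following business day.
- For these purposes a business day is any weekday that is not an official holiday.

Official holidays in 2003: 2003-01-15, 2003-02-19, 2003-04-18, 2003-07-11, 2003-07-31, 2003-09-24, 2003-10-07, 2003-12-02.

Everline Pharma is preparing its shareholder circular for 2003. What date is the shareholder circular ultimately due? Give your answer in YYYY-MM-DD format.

2003-04-28

The statutory due date is 2003-04-26.
2003-04-26 is a Saturday; the next business day is 2003-04-28 (Monday).
So the filing is due 2003-04-28.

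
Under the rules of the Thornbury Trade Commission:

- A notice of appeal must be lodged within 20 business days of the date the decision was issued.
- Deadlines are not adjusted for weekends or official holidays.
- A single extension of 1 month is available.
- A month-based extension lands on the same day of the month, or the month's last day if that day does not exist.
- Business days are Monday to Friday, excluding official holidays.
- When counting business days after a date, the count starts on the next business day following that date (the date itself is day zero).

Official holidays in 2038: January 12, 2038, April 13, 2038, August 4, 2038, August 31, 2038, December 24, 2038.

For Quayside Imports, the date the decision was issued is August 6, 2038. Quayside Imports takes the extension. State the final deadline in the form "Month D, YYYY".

20 business days after August 6, 2038, excluding weekends and holidays, is September 6, 2038.
No adjustment is made for weekends or holidays, so September 6, 2038 stands.
The 1 month extension carries September 6, 2038 to October 6, 2038.
No adjustment is made for weekends or holidays, so October 6, 2038 stands.
The final due date is October 6, 2038.

October 6, 2038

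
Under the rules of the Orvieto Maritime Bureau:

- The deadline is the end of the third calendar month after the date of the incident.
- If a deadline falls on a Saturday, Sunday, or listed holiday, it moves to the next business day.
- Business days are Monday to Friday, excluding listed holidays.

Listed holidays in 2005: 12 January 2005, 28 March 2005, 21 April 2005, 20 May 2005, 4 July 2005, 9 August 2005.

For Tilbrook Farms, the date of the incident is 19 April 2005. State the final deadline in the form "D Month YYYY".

The third month after 19 April 2005 is July 2005, whose last day is 31 July 2005.
Because 31 July 2005 is a Sunday, the deadline becomes 1 August 2005 (Monday).
So the filing is due 1 August 2005.

1 August 2005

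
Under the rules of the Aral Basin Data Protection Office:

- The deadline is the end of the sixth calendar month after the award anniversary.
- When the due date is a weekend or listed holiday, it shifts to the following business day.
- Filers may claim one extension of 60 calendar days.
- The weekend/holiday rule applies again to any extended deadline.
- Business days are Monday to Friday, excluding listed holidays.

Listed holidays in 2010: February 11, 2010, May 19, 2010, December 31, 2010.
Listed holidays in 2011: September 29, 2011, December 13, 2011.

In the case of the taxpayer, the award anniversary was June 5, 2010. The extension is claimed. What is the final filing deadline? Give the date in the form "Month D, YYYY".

The sixth month after June 5, 2010 is December 2010, whose last day is December 31, 2010.
December 31, 2010 is a listed holiday; the next business day is January 3, 2011 (Monday).
Applying the 60-calendar-day extension: January 3, 2011 + 60 days = March 4, 2011.
March 4, 2011 falls on a Friday, which is a business day, so no adjustment is needed.
So the filing is due March 4, 2011.

March 4, 2011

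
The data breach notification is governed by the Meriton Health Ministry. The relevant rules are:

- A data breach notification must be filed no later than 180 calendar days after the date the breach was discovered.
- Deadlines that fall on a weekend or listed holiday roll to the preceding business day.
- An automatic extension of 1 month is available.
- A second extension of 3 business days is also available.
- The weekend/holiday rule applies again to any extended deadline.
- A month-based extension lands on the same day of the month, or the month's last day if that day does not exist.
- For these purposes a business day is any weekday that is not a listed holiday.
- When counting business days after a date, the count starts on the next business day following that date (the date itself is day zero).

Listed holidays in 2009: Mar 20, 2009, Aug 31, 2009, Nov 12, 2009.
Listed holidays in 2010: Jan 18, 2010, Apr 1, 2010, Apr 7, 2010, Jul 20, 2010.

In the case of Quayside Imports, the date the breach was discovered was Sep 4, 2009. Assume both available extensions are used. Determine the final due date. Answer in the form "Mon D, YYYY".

Trigger date Sep 4, 2009 + 180 calendar days = Mar 3, 2010.
Mar 3, 2010 is a Wednesday and not a listed holiday, so it stands.
The 1 month extension carries Mar 3, 2010 to Apr 3, 2010.
Apr 3, 2010 is a Saturday; the preceding business day is Apr 2, 2010 (Friday).
Applying the 3-business-day extension: 3 business days after Apr 2, 2010 is Apr 8, 2010.
Apr 8, 2010 is a Thursday and not a listed holiday, so it stands.
Deadline: Apr 8, 2010.

Apr 8, 2010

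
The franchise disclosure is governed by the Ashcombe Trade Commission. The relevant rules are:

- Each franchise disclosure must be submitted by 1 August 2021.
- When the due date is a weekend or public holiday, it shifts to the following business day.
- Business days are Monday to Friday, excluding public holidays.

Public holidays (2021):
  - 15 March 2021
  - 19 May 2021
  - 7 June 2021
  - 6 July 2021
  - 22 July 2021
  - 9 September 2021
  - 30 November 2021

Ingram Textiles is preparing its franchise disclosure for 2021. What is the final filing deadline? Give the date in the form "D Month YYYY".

The statutory due date is 1 August 2021.
1 August 2021 is a Sunday, so it moves to the next business day, 2 August 2021 (Monday).
So the filing is due 2 August 2021.

2 August 2021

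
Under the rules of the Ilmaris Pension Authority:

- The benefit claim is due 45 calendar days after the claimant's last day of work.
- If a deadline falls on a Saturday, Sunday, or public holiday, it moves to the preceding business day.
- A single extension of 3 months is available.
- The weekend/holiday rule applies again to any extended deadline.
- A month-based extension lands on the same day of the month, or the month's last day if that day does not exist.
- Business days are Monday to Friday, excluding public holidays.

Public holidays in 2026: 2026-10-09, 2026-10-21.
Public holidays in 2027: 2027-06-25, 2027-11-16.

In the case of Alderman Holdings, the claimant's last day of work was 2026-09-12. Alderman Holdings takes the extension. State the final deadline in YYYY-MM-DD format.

2027-01-27

45 calendar days after 2026-09-12 is 2026-10-27.
2026-10-27 is a Tuesday and not a listed holiday, so it stands.
The 3 months extension carries 2026-10-27 to 2027-01-27.
Since 2027-01-27 is a Wednesday and not a holiday, the date is unchanged.
The final due date is 2027-01-27.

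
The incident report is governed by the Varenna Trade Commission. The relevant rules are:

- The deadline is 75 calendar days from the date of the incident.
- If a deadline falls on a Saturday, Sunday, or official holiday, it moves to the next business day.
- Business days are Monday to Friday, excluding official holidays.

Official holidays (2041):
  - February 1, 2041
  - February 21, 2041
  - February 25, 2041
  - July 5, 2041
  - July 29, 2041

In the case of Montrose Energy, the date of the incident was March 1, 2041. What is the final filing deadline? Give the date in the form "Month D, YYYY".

75 calendar days after March 1, 2041 is May 15, 2041.
May 15, 2041 is a Wednesday and not a listed holiday, so it stands.
Final deadline: May 15, 2041.

May 15, 2041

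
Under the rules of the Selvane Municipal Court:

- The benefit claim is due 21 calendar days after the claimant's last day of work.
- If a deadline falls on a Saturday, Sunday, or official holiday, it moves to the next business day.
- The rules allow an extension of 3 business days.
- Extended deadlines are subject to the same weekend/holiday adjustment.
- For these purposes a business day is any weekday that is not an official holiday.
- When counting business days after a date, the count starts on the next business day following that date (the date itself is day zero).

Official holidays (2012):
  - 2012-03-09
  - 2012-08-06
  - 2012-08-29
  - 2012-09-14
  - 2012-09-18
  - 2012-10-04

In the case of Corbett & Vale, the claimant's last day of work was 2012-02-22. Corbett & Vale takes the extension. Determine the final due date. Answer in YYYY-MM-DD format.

2012-03-19

From 2012-02-22, 21 calendar days later is 2012-03-14.
2012-03-14 falls on a Wednesday, which is a business day, so no adjustment is needed.
The 3-business-day extension runs from 2012-03-14 to 2012-03-19.
2012-03-19 (Monday) is already a business day.
So the filing is due 2012-03-19.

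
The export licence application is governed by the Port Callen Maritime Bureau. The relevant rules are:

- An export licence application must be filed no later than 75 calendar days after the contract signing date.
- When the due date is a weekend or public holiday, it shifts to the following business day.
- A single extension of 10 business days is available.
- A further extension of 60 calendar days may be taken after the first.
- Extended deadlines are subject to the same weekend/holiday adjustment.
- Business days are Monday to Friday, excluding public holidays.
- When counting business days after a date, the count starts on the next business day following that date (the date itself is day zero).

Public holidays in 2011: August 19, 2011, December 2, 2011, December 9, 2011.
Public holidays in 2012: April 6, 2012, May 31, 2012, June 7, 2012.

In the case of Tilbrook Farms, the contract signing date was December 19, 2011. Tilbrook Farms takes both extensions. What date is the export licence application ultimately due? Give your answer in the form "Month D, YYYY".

75 calendar days after December 19, 2011 is March 3, 2012.
March 3, 2012 is a Saturday; the next business day is March 5, 2012 (Monday).
Applying the 10-business-day extension: 10 business days after March 5, 2012 is March 19, 2012.
Since March 19, 2012 is a Monday and not a holiday, the date is unchanged.
Add the 60 calendar-day extension to March 19, 2012: May 18, 2012.
May 18, 2012 falls on a Friday, which is a business day, so no adjustment is needed.
Deadline: May 18, 2012.

May 18, 2012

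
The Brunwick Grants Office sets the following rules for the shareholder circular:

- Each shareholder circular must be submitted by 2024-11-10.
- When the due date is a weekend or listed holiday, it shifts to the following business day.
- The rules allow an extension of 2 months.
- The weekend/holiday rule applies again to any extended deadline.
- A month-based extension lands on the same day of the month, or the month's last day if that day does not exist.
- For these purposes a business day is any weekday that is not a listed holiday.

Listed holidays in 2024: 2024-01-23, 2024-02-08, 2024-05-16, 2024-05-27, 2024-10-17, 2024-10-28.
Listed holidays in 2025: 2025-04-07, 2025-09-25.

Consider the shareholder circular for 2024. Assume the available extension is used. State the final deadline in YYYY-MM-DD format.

The stated deadline is 2024-11-10.
Because 2024-11-10 is a Sunday, the deadline becomes 2024-11-11 (Monday).
Add 2 months to 2024-11-11: 2025-01-11.
2025-01-11 is a Saturday; the next business day is 2025-01-13 (Monday).
So the filing is due 2025-01-13.

2025-01-13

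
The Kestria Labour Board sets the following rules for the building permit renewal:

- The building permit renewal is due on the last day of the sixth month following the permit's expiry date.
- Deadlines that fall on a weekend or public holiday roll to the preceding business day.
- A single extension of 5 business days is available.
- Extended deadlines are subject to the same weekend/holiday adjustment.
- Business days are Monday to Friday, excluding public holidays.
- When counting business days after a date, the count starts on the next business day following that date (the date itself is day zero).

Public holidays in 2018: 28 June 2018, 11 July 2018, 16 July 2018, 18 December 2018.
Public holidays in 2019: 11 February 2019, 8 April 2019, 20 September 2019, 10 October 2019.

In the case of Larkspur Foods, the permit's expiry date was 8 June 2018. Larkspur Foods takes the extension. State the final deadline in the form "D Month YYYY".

6 months after 8 June 2018 is December 2018; that month ends on 31 December 2018.
31 December 2018 falls on a Monday, which is a business day, so no adjustment is needed.
Applying the 5-business-day extension: 5 business days after 31 December 2018 is 7 January 2019.
7 January 2019 falls on a Monday, which is a business day, so no adjustment is needed.
Final deadline: 7 January 2019.

7 January 2019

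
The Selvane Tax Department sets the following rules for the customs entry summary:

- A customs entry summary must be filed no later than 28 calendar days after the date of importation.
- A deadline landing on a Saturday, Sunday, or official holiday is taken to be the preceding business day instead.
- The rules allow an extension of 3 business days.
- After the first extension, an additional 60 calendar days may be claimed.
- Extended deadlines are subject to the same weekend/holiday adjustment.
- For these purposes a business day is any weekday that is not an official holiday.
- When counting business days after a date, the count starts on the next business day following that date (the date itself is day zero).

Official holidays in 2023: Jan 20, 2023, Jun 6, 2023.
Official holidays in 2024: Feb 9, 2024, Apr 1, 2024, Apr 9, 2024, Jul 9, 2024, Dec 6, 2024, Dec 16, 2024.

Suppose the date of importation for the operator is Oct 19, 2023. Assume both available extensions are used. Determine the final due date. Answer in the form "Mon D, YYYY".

Jan 19, 2024

28 calendar days after Oct 19, 2023 is Nov 16, 2023.
Nov 16, 2023 falls on a Thursday, which is a business day, so no adjustment is needed.
The 3-business-day extension runs from Nov 16, 2023 to Nov 21, 2023.
Nov 21, 2023 (Tuesday) is already a business day.
Applying the 60-calendar-day extension: Nov 21, 2023 + 60 days = Jan 20, 2024.
Jan 20, 2024 is a Saturday; the preceding business day is Jan 19, 2024 (Friday).
Final deadline: Jan 19, 2024.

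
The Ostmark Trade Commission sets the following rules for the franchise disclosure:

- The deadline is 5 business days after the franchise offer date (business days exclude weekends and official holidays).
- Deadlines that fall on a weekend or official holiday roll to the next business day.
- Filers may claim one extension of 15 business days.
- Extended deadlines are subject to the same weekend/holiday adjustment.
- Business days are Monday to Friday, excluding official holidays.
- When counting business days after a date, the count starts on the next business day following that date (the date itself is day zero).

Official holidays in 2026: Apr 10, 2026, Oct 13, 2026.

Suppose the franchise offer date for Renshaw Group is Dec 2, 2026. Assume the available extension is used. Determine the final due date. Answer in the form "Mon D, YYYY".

Dec 30, 2026

5 business days after Dec 2, 2026, excluding weekends and holidays, is Dec 9, 2026.
Dec 9, 2026 (Wednesday) is already a business day.
Applying the 15-business-day extension: 15 business days after Dec 9, 2026 is Dec 30, 2026.
Dec 30, 2026 is a Wednesday and not a listed holiday, so it stands.
Deadline: Dec 30, 2026.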